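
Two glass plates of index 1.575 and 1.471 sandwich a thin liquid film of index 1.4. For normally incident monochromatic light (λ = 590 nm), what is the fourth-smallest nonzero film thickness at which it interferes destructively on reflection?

Top surface (1.575 → 1.4): reflection off a lower-index medium gives no phase shift.
Ray reflecting at the bottom interface goes from n = 1.4 toward n = 1.471: a half-wave phase shift.
The two reflections differ by half a wavelength.
For minimum reflection here: 2 n t = m λ.
The fourth-smallest nonzero thickness corresponds to m = 4: t = m λ / (2 n) = 4.00 × 590 / (2 × 1.4) = 843 nm.

843 nm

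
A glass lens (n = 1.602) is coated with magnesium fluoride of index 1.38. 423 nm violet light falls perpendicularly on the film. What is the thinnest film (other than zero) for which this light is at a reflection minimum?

76.6 nm

At the upper boundary (n = 1.0 to n = 1.38) the reflected ray undergoes a half-wave phase shift.
Bottom surface (1.38 → 1.602): reflection off a higher-index medium gives a half-wave phase shift.
The two reflections carry the same phase change, so no net offset.
For minimum reflection here: 2 n t = (m + ½) λ.
Minimum at m = 0: t = λ / (4 n) = 423 / (4 × 1.38) = 76.6 nm.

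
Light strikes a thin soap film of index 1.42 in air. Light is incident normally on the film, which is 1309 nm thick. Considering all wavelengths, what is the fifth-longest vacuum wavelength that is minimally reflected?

744 nm

Ray reflecting at the top interface goes from n = 1.0 toward n = 1.42: a half-wave phase shift.
At the lower boundary (n = 1.42 to n = 1.0) the reflected ray undergoes no phase shift.
Net: one phase inversion between the two reflected rays.
With one net inversion, destructive interference in reflection requires 2 n t = m λ.
λ = 2 n t / m. The fifth-longest wavelength is m = 5: λ = 2 × 1.42 × 1309 / 5.00 = 744 nm.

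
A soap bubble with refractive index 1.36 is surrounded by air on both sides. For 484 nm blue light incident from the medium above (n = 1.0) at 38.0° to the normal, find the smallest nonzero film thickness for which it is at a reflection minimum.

200 nm

Ray reflecting at the top interface goes from n = 1.0 toward n = 1.36: a half-wave phase shift.
Bottom surface (1.36 → 1.0): reflection off a lower-index medium gives no phase shift.
Exactly one π shift → a net half-wave offset.
For dark reflection here: 2 n t cos θ_r = m λ.
Snell's law: 1.0 sin 38.0° = 1.36 sin θ_r → sin θ_r = 0.453, cos θ_r = 0.892.
Minimum nonzero at m = 1: t = λ / (2 n cos θ_r) = 484 / (2 × 1.36 × 0.892) = 200 nm.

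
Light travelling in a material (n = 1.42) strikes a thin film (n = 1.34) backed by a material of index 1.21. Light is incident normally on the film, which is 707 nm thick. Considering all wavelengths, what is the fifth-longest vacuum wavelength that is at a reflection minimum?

421 nm

Top surface (1.42 → 1.34): reflection off a lower-index medium gives no phase shift.
At the lower boundary (n = 1.34 to n = 1.21) the reflected ray undergoes no phase shift.
Zero or two π shifts → no net half-wave offset.
With no net inversion, destructive interference in reflection requires 2 n t = (m + ½) λ.
λ = 2 n t / (m + ½). The fifth-longest wavelength is m = 4: λ = 2 × 1.34 × 707 / 4.50 = 421 nm.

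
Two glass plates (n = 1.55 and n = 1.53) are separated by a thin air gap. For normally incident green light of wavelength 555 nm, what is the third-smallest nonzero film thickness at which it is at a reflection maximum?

Top surface (1.55 → 1.0): reflection off a lower-index medium gives no phase shift.
At the lower boundary (n = 1.0 to n = 1.53) the reflected ray undergoes a half-wave phase shift.
Net: one phase inversion between the two reflected rays.
For bright reflection here: 2 n t = (m + ½) λ.
The third-smallest nonzero thickness corresponds to m = 2: t = (m + ½) λ / (2 n) = 2.50 × 555 / (2 × 1.0) = 694 nm.

694 nm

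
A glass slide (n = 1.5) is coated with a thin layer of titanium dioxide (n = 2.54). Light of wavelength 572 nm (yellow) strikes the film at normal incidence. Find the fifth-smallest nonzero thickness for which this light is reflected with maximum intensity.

Top surface (1.0 → 2.54): reflection off a higher-index medium gives a half-wave phase shift.
At the lower boundary (n = 2.54 to n = 1.5) the reflected ray undergoes no phase shift.
Exactly one π shift → a net half-wave offset.
For strong reflection here: 2 n t = (m + ½) λ.
The fifth-smallest nonzero thickness corresponds to m = 4: t = (m + ½) λ / (2 n) = 4.50 × 572 / (2 × 2.54) = 507 nm.

507 nm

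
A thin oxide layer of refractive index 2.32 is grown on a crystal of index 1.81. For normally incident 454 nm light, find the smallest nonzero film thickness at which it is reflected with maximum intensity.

Ray reflecting at the top interface goes from n = 1.0 toward n = 2.32: a half-wave phase shift.
At the lower boundary (n = 2.32 to n = 1.81) the reflected ray undergoes no phase shift.
Net: one phase inversion between the two reflected rays.
With one net inversion, constructive interference in reflection requires 2 n t = (m + ½) λ.
Minimum at m = 0: t = λ / (4 n) = 454 / (4 × 2.32) = 48.9 nm.

48.9 nm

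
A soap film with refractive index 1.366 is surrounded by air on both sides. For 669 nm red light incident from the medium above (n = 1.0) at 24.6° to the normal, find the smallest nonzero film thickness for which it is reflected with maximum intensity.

129 nm

At the upper boundary (n = 1.0 to n = 1.366) the reflected ray undergoes a half-wave phase shift.
At the lower boundary (n = 1.366 to n = 1.0) the reflected ray undergoes no phase shift.
Exactly one π shift → a net half-wave offset.
For strong reflection here: 2 n t cos θ_r = (m + ½) λ.
Snell's law: 1.0 sin 24.6° = 1.366 sin θ_r → sin θ_r = 0.305, cos θ_r = 0.952.
Minimum at m = 0: t = λ / (4 n cos θ_r) = 669 / (4 × 1.366 × 0.952) = 129 nm.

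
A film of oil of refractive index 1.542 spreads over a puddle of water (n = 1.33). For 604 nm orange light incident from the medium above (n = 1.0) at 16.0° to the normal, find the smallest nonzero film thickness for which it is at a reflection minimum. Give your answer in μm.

At the upper boundary (n = 1.0 to n = 1.542) the reflected ray undergoes a half-wave phase shift.
Ray reflecting at the bottom interface goes from n = 1.542 toward n = 1.33: no phase shift.
The two reflections differ by half a wavelength.
So the condition for destructive reflection is 2 n t cos θ_r = m λ.
Snell's law: 1.0 sin 16.0° = 1.542 sin θ_r → sin θ_r = 0.179, cos θ_r = 0.984.
Minimum nonzero at m = 1: t = λ / (2 n cos θ_r) = 604 / (2 × 1.542 × 0.984) = 199 nm.

0.199 μm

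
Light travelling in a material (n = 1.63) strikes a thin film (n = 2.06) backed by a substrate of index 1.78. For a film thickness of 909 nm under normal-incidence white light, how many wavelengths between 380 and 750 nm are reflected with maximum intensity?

5

Top surface (1.63 → 2.06): reflection off a higher-index medium gives a half-wave phase shift.
Bottom surface (2.06 → 1.78): reflection off a lower-index medium gives no phase shift.
Exactly one π shift → a net half-wave offset.
So the condition for constructive reflection is 2 n t = (m + ½) λ.
λ = 2 n t / (m + ½) = 3745 / (m + ½) nm.
m=4: 832 nm (IR); m=5: 681 nm (visible); m=6: 576 nm (visible); m=7: 499 nm (visible); m=8: 441 nm (visible); m=9: 394 nm (visible); m=10: 357 nm (UV).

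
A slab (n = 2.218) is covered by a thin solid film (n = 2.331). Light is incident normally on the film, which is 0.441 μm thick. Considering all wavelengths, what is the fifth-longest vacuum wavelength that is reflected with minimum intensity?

411 nm

At the upper boundary (n = 1.0 to n = 2.331) the reflected ray undergoes a half-wave phase shift.
At the lower boundary (n = 2.331 to n = 2.218) the reflected ray undergoes no phase shift.
The two reflections differ by half a wavelength.
With one net inversion, destructive interference in reflection requires 2 n t = m λ.
λ = 2 n t / m. The fifth-longest wavelength is m = 5: λ = 2 × 2.331 × 441 / 5.00 = 411 nm.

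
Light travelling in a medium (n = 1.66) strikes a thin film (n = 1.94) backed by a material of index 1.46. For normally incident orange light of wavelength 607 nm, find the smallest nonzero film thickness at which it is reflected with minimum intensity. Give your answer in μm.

0.156 μm

Top surface (1.66 → 1.94): reflection off a higher-index medium gives a half-wave phase shift.
Ray reflecting at the bottom interface goes from n = 1.94 toward n = 1.46: no phase shift.
Exactly one π shift → a net half-wave offset.
So the condition for destructive reflection is 2 n t = m λ.
Minimum nonzero at m = 1: t = λ / (2 n) = 607 / (2 × 1.94) = 156 nm.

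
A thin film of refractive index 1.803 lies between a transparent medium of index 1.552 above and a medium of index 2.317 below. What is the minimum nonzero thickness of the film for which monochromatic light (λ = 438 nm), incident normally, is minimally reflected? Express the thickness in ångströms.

607 Å

Ray reflecting at the top interface goes from n = 1.552 toward n = 1.803: a half-wave phase shift.
Bottom surface (1.803 → 2.317): reflection off a higher-index medium gives a half-wave phase shift.
Zero or two π shifts → no net half-wave offset.
With no net inversion, destructive interference in reflection requires 2 n t = (m + ½) λ.
Minimum at m = 0: t = λ / (4 n) = 438 / (4 × 1.803) = 60.7 nm.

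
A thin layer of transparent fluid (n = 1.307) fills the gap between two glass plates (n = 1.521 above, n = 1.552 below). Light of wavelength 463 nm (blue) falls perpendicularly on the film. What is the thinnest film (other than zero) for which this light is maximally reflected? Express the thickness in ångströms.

886 Å

At the upper boundary (n = 1.521 to n = 1.307) the reflected ray undergoes no phase shift.
Bottom surface (1.307 → 1.552): reflection off a higher-index medium gives a half-wave phase shift.
Net: one phase inversion between the two reflected rays.
For bright reflection here: 2 n t = (m + ½) λ.
Minimum at m = 0: t = λ / (4 n) = 463 / (4 × 1.307) = 88.6 nm.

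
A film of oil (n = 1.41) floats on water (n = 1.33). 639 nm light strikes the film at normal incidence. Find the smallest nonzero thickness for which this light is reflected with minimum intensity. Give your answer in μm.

0.227 μm

At the upper boundary (n = 1.0 to n = 1.41) the reflected ray undergoes a half-wave phase shift.
Ray reflecting at the bottom interface goes from n = 1.41 toward n = 1.33: no phase shift.
Exactly one π shift → a net half-wave offset.
With one net inversion, destructive interference in reflection requires 2 n t = m λ.
The smallest nonzero thickness corresponds to m = 1: t = m λ / (2 n) = 1.00 × 639 / (2 × 1.41) = 227 nm.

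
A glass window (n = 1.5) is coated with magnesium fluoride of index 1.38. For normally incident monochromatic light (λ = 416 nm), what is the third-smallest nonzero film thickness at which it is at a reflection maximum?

At the upper boundary (n = 1.0 to n = 1.38) the reflected ray undergoes a half-wave phase shift.
Ray reflecting at the bottom interface goes from n = 1.38 toward n = 1.5: a half-wave phase shift.
Zero or two π shifts → no net half-wave offset.
So the condition for constructive reflection is 2 n t = m λ.
The third-smallest nonzero thickness corresponds to m = 3: t = m λ / (2 n) = 3.00 × 416 / (2 × 1.38) = 452 nm.

452 nm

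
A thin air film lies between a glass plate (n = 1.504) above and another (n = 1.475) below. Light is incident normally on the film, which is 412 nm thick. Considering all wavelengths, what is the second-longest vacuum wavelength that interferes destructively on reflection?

412 nm

Ray reflecting at the top interface goes from n = 1.504 toward n = 1.0: no phase shift.
Bottom surface (1.0 → 1.475): reflection off a higher-index medium gives a half-wave phase shift.
Net: one phase inversion between the two reflected rays.
For dark reflection here: 2 n t = m λ.
λ = 2 n t / m. The second-longest wavelength is m = 2: λ = 2 × 1.0 × 412 / 2.00 = 412 nm.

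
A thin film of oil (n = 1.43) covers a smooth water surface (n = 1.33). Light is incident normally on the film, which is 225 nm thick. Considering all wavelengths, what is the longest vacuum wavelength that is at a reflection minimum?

Top surface (1.0 → 1.43): reflection off a higher-index medium gives a half-wave phase shift.
At the lower boundary (n = 1.43 to n = 1.33) the reflected ray undergoes no phase shift.
The two reflections differ by half a wavelength.
With one net inversion, destructive interference in reflection requires 2 n t = m λ.
λ = 2 n t / m. The longest wavelength is m = 1: λ = 2 × 1.43 × 225 / 1.00 = 644 nm.

644 nm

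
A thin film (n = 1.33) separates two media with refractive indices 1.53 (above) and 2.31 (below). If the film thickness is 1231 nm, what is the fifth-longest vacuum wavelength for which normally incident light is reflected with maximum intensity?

728 nm

At the upper boundary (n = 1.53 to n = 1.33) the reflected ray undergoes no phase shift.
Bottom surface (1.33 → 2.31): reflection off a higher-index medium gives a half-wave phase shift.
Exactly one π shift → a net half-wave offset.
With one net inversion, constructive interference in reflection requires 2 n t = (m + ½) λ.
λ = 2 n t / (m + ½). The fifth-longest wavelength is m = 4: λ = 2 × 1.33 × 1231 / 4.50 = 728 nm.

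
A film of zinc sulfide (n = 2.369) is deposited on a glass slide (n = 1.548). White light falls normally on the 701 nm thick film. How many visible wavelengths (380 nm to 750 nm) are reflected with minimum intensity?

4

At the upper boundary (n = 1.0 to n = 2.369) the reflected ray undergoes a half-wave phase shift.
Ray reflecting at the bottom interface goes from n = 2.369 toward n = 1.548: no phase shift.
Exactly one π shift → a net half-wave offset.
With one net inversion, destructive interference in reflection requires 2 n t = m λ.
λ = 2 n t / m = 3321 / m nm.
m=4: 830 nm (IR); m=5: 664 nm (visible); m=6: 554 nm (visible); m=7: 474 nm (visible); m=8: 415 nm (visible); m=9: 369 nm (UV).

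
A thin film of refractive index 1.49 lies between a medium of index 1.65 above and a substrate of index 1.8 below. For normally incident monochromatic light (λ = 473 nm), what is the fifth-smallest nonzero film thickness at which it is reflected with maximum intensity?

714 nm

At the upper boundary (n = 1.65 to n = 1.49) the reflected ray undergoes no phase shift.
Bottom surface (1.49 → 1.8): reflection off a higher-index medium gives a half-wave phase shift.
Exactly one π shift → a net half-wave offset.
For bright reflection here: 2 n t = (m + ½) λ.
The fifth-smallest nonzero thickness corresponds to m = 4: t = (m + ½) λ / (2 n) = 4.50 × 473 / (2 × 1.49) = 714 nm.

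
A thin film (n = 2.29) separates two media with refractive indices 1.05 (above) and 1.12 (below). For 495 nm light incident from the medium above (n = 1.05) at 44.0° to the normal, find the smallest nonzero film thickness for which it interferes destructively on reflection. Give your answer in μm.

At the upper boundary (n = 1.05 to n = 2.29) the reflected ray undergoes a half-wave phase shift.
Bottom surface (2.29 → 1.12): reflection off a lower-index medium gives no phase shift.
Net: one phase inversion between the two reflected rays.
For minimum reflection here: 2 n t cos θ_r = m λ.
Snell's law: 1.05 sin 44.0° = 2.29 sin θ_r → sin θ_r = 0.319, cos θ_r = 0.948.
Minimum nonzero at m = 1: t = λ / (2 n cos θ_r) = 495 / (2 × 2.29 × 0.948) = 114 nm.

0.114 μm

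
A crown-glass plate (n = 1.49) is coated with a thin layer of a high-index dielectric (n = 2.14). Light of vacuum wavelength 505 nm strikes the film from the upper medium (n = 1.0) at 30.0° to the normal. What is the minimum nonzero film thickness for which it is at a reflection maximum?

At the upper boundary (n = 1.0 to n = 2.14) the reflected ray undergoes a half-wave phase shift.
At the lower boundary (n = 2.14 to n = 1.49) the reflected ray undergoes no phase shift.
Net: one phase inversion between the two reflected rays.
With one net inversion, constructive interference in reflection requires 2 n t cos θ_r = (m + ½) λ.
Snell's law: 1.0 sin 30.0° = 2.14 sin θ_r → sin θ_r = 0.234, cos θ_r = 0.972.
Minimum at m = 0: t = λ / (4 n cos θ_r) = 505 / (4 × 2.14 × 0.972) = 60.7 nm.

60.7 nm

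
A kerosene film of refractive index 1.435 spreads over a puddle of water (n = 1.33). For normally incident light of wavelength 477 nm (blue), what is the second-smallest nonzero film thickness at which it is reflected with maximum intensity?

Ray reflecting at the top interface goes from n = 1.0 toward n = 1.435: a half-wave phase shift.
Ray reflecting at the bottom interface goes from n = 1.435 toward n = 1.33: no phase shift.
Exactly one π shift → a net half-wave offset.
For bright reflection here: 2 n t = (m + ½) λ.
The second-smallest nonzero thickness corresponds to m = 1: t = (m + ½) λ / (2 n) = 1.50 × 477 / (2 × 1.435) = 249 nm.

249 nm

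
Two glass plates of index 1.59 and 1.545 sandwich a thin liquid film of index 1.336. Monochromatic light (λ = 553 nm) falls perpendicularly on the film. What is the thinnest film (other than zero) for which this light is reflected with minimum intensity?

207 nm

Top surface (1.59 → 1.336): reflection off a lower-index medium gives no phase shift.
Ray reflecting at the bottom interface goes from n = 1.336 toward n = 1.545: a half-wave phase shift.
Exactly one π shift → a net half-wave offset.
So the condition for destructive reflection is 2 n t = m λ.
Minimum nonzero at m = 1: t = λ / (2 n) = 553 / (2 × 1.336) = 207 nm.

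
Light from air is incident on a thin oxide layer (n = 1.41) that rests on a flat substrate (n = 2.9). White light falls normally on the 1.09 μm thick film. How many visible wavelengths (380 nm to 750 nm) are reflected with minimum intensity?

4

Top surface (1.0 → 1.41): reflection off a higher-index medium gives a half-wave phase shift.
At the lower boundary (n = 1.41 to n = 2.9) the reflected ray undergoes a half-wave phase shift.
Net: no relative phase inversion (both shifts match).
With no net inversion, destructive interference in reflection requires 2 n t = (m + ½) λ.
λ = 2 n t / (m + ½) = 3074 / (m + ½) nm.
m=3: 878 nm (IR); m=4: 683 nm (visible); m=5: 559 nm (visible); m=6: 473 nm (visible); m=7: 410 nm (visible); m=8: 362 nm (UV).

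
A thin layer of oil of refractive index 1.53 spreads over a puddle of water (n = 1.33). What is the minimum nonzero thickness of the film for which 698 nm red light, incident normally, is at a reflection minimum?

228 nm

At the upper boundary (n = 1.0 to n = 1.53) the reflected ray undergoes a half-wave phase shift.
Ray reflecting at the bottom interface goes from n = 1.53 toward n = 1.33: no phase shift.
Net: one phase inversion between the two reflected rays.
For dark reflection here: 2 n t = m λ.
Minimum nonzero at m = 1: t = λ / (2 n) = 698 / (2 × 1.53) = 228 nm.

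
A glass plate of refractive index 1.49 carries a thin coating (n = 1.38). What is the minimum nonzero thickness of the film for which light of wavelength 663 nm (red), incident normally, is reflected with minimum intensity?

Ray reflecting at the top interface goes from n = 1.0 toward n = 1.38: a half-wave phase shift.
At the lower boundary (n = 1.38 to n = 1.49) the reflected ray undergoes a half-wave phase shift.
The two reflections carry the same phase change, so no net offset.
For minimum reflection here: 2 n t = (m + ½) λ.
Minimum at m = 0: t = λ / (4 n) = 663 / (4 × 1.38) = 120 nm.

120 nm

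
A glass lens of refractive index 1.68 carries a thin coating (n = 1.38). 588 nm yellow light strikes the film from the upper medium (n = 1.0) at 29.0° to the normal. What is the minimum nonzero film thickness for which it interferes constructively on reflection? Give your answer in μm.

Ray reflecting at the top interface goes from n = 1.0 toward n = 1.38: a half-wave phase shift.
Ray reflecting at the bottom interface goes from n = 1.38 toward n = 1.68: a half-wave phase shift.
Net: no relative phase inversion (both shifts match).
For bright reflection here: 2 n t cos θ_r = m λ.
Snell's law: 1.0 sin 29.0° = 1.38 sin θ_r → sin θ_r = 0.351, cos θ_r = 0.936.
Minimum nonzero at m = 1: t = λ / (2 n cos θ_r) = 588 / (2 × 1.38 × 0.936) = 228 nm.

0.228 μm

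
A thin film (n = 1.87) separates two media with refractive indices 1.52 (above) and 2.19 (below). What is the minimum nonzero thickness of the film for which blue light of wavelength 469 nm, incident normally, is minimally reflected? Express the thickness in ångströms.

Ray reflecting at the top interface goes from n = 1.52 toward n = 1.87: a half-wave phase shift.
Bottom surface (1.87 → 2.19): reflection off a higher-index medium gives a half-wave phase shift.
Net: no relative phase inversion (both shifts match).
For dark reflection here: 2 n t = (m + ½) λ.
Minimum at m = 0: t = λ / (4 n) = 469 / (4 × 1.87) = 62.7 nm.

627 Å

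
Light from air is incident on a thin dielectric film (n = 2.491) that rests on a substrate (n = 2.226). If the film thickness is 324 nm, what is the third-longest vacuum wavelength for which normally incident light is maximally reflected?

646 nm

At the upper boundary (n = 1.0 to n = 2.491) the reflected ray undergoes a half-wave phase shift.
Bottom surface (2.491 → 2.226): reflection off a lower-index medium gives no phase shift.
Net: one phase inversion between the two reflected rays.
For strong reflection here: 2 n t = (m + ½) λ.
λ = 2 n t / (m + ½). The third-longest wavelength is m = 2: λ = 2 × 2.491 × 324 / 2.50 = 646 nm.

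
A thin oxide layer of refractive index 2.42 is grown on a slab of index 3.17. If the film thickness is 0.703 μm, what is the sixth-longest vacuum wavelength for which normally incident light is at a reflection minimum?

619 nm

Top surface (1.0 → 2.42): reflection off a higher-index medium gives a half-wave phase shift.
Bottom surface (2.42 → 3.17): reflection off a higher-index medium gives a half-wave phase shift.
Net: no relative phase inversion (both shifts match).
So the condition for destructive reflection is 2 n t = (m + ½) λ.
λ = 2 n t / (m + ½). The sixth-longest wavelength is m = 5: λ = 2 × 2.42 × 703 / 5.50 = 619 nm.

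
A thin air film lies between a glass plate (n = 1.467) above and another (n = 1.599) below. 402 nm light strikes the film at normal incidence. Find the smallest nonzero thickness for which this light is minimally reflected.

201 nm

At the upper boundary (n = 1.467 to n = 1.0) the reflected ray undergoes no phase shift.
Bottom surface (1.0 → 1.599): reflection off a higher-index medium gives a half-wave phase shift.
The two reflections differ by half a wavelength.
So the condition for destructive reflection is 2 n t = m λ.
The smallest nonzero thickness corresponds to m = 1: t = m λ / (2 n) = 1.00 × 402 / (2 × 1.0) = 201 nm.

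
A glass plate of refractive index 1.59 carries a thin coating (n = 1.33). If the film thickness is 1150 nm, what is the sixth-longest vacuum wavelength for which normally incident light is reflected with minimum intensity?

Ray reflecting at the top interface goes from n = 1.0 toward n = 1.33: a half-wave phase shift.
Ray reflecting at the bottom interface goes from n = 1.33 toward n = 1.59: a half-wave phase shift.
The two reflections carry the same phase change, so no net offset.
For minimum reflection here: 2 n t = (m + ½) λ.
λ = 2 n t / (m + ½). The sixth-longest wavelength is m = 5: λ = 2 × 1.33 × 1150 / 5.50 = 556 nm.

556 nm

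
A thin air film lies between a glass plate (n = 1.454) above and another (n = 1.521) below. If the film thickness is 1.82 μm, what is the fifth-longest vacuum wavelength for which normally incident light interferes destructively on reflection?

Top surface (1.454 → 1.0): reflection off a lower-index medium gives no phase shift.
Bottom surface (1.0 → 1.521): reflection off a higher-index medium gives a half-wave phase shift.
Exactly one π shift → a net half-wave offset.
So the condition for destructive reflection is 2 n t = m λ.
λ = 2 n t / m. The fifth-longest wavelength is m = 5: λ = 2 × 1.0 × 1820 / 5.00 = 728 nm.

728 nm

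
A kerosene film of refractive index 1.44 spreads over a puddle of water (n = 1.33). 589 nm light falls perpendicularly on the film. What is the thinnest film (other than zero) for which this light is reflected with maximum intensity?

102 nm

Ray reflecting at the top interface goes from n = 1.0 toward n = 1.44: a half-wave phase shift.
Ray reflecting at the bottom interface goes from n = 1.44 toward n = 1.33: no phase shift.
Exactly one π shift → a net half-wave offset.
For maximum reflection here: 2 n t = (m + ½) λ.
Minimum at m = 0: t = λ / (4 n) = 589 / (4 × 1.44) = 102 nm.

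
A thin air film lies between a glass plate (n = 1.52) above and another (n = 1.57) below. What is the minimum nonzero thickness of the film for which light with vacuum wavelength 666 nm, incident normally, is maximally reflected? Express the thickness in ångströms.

1665 Å

At the upper boundary (n = 1.52 to n = 1.0) the reflected ray undergoes no phase shift.
Ray reflecting at the bottom interface goes from n = 1.0 toward n = 1.57: a half-wave phase shift.
The two reflections differ by half a wavelength.
So the condition for constructive reflection is 2 n t = (m + ½) λ.
Minimum at m = 0: t = λ / (4 n) = 666 / (4 × 1.0) = 167 nm.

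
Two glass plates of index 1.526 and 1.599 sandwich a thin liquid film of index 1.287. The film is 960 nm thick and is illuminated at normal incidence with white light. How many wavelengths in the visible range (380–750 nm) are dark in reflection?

Top surface (1.526 → 1.287): reflection off a lower-index medium gives no phase shift.
At the lower boundary (n = 1.287 to n = 1.599) the reflected ray undergoes a half-wave phase shift.
The two reflections differ by half a wavelength.
With one net inversion, destructive interference in reflection requires 2 n t = m λ.
λ = 2 n t / m = 2471 / m nm.
m=3: 824 nm (IR); m=4: 618 nm (visible); m=5: 494 nm (visible); m=6: 412 nm (visible); m=7: 353 nm (UV).

3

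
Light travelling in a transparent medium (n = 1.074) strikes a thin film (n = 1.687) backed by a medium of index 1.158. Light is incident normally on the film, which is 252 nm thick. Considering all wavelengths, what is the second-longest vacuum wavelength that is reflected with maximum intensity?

567 nm

At the upper boundary (n = 1.074 to n = 1.687) the reflected ray undergoes a half-wave phase shift.
Bottom surface (1.687 → 1.158): reflection off a lower-index medium gives no phase shift.
Net: one phase inversion between the two reflected rays.
So the condition for constructive reflection is 2 n t = (m + ½) λ.
λ = 2 n t / (m + ½). The second-longest wavelength is m = 1: λ = 2 × 1.687 × 252 / 1.50 = 567 nm.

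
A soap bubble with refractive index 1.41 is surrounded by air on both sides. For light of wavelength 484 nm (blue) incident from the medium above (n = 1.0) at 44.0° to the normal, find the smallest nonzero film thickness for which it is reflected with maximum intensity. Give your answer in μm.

Top surface (1.0 → 1.41): reflection off a higher-index medium gives a half-wave phase shift.
At the lower boundary (n = 1.41 to n = 1.0) the reflected ray undergoes no phase shift.
Exactly one π shift → a net half-wave offset.
So the condition for constructive reflection is 2 n t cos θ_r = (m + ½) λ.
Snell's law: 1.0 sin 44.0° = 1.41 sin θ_r → sin θ_r = 0.493, cos θ_r = 0.870.
Minimum at m = 0: t = λ / (4 n cos θ_r) = 484 / (4 × 1.41 × 0.870) = 98.6 nm.

0.0986 μm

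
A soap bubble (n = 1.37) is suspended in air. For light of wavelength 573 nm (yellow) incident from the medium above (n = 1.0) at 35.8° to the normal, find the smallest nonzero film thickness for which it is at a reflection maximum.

Top surface (1.0 → 1.37): reflection off a higher-index medium gives a half-wave phase shift.
Ray reflecting at the bottom interface goes from n = 1.37 toward n = 1.0: no phase shift.
Exactly one π shift → a net half-wave offset.
So the condition for constructive reflection is 2 n t cos θ_r = (m + ½) λ.
Snell's law: 1.0 sin 35.8° = 1.37 sin θ_r → sin θ_r = 0.427, cos θ_r = 0.904.
Minimum at m = 0: t = λ / (4 n cos θ_r) = 573 / (4 × 1.37 × 0.904) = 116 nm.

116 nm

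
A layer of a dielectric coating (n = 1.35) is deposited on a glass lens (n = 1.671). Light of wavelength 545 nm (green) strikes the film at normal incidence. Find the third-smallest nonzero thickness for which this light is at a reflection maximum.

At the upper boundary (n = 1.0 to n = 1.35) the reflected ray undergoes a half-wave phase shift.
At the lower boundary (n = 1.35 to n = 1.671) the reflected ray undergoes a half-wave phase shift.
The two reflections carry the same phase change, so no net offset.
For maximum reflection here: 2 n t = m λ.
The third-smallest nonzero thickness corresponds to m = 3: t = m λ / (2 n) = 3.00 × 545 / (2 × 1.35) = 606 nm.

606 nm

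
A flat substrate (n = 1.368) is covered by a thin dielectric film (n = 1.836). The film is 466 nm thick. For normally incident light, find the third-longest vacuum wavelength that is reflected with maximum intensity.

Ray reflecting at the top interface goes from n = 1.0 toward n = 1.836: a half-wave phase shift.
Ray reflecting at the bottom interface goes from n = 1.836 toward n = 1.368: no phase shift.
Net: one phase inversion between the two reflected rays.
For strong reflection here: 2 n t = (m + ½) λ.
λ = 2 n t / (m + ½). The third-longest wavelength is m = 2: λ = 2 × 1.836 × 466 / 2.50 = 684 nm.

684 nm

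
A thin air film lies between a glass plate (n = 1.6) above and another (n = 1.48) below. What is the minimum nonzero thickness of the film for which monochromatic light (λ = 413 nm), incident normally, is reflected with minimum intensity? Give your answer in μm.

0.207 μm

Top surface (1.6 → 1.0): reflection off a lower-index medium gives no phase shift.
Bottom surface (1.0 → 1.48): reflection off a higher-index medium gives a half-wave phase shift.
The two reflections differ by half a wavelength.
For weak reflection here: 2 n t = m λ.
Minimum nonzero at m = 1: t = λ / (2 n) = 413 / (2 × 1.0) = 207 nm.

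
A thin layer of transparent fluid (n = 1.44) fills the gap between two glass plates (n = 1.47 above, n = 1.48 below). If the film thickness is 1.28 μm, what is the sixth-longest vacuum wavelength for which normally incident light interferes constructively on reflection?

Top surface (1.47 → 1.44): reflection off a lower-index medium gives no phase shift.
Bottom surface (1.44 → 1.48): reflection off a higher-index medium gives a half-wave phase shift.
Exactly one π shift → a net half-wave offset.
So the condition for constructive reflection is 2 n t = (m + ½) λ.
λ = 2 n t / (m + ½). The sixth-longest wavelength is m = 5: λ = 2 × 1.44 × 1280 / 5.50 = 670 nm.

670 nm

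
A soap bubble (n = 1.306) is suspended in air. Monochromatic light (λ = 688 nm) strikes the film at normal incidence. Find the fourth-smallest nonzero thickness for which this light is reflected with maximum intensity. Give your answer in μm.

Top surface (1.0 → 1.306): reflection off a higher-index medium gives a half-wave phase shift.
Bottom surface (1.306 → 1.0): reflection off a lower-index medium gives no phase shift.
Exactly one π shift → a net half-wave offset.
With one net inversion, constructive interference in reflection requires 2 n t = (m + ½) λ.
The fourth-smallest nonzero thickness corresponds to m = 3: t = (m + ½) λ / (2 n) = 3.50 × 688 / (2 × 1.306) = 922 nm.

0.922 μm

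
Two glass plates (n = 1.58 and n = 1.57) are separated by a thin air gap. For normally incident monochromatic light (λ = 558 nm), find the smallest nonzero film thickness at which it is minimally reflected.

279 nm

Top surface (1.58 → 1.0): reflection off a lower-index medium gives no phase shift.
Bottom surface (1.0 → 1.57): reflection off a higher-index medium gives a half-wave phase shift.
Net: one phase inversion between the two reflected rays.
For minimum reflection here: 2 n t = m λ.
Minimum nonzero at m = 1: t = λ / (2 n) = 558 / (2 × 1.0) = 279 nm.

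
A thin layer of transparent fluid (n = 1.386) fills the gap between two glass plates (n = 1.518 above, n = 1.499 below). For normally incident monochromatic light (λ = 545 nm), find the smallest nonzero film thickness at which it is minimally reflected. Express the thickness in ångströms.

Top surface (1.518 → 1.386): reflection off a lower-index medium gives no phase shift.
Bottom surface (1.386 → 1.499): reflection off a higher-index medium gives a half-wave phase shift.
Exactly one π shift → a net half-wave offset.
With one net inversion, destructive interference in reflection requires 2 n t = m λ.
Minimum nonzero at m = 1: t = λ / (2 n) = 545 / (2 × 1.386) = 197 nm.

1966 Å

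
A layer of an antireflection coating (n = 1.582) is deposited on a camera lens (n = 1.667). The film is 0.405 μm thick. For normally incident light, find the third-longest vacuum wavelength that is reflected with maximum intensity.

427 nm

Top surface (1.0 → 1.582): reflection off a higher-index medium gives a half-wave phase shift.
At the lower boundary (n = 1.582 to n = 1.667) the reflected ray undergoes a half-wave phase shift.
Net: no relative phase inversion (both shifts match).
With no net inversion, constructive interference in reflection requires 2 n t = m λ.
λ = 2 n t / m. The third-longest wavelength is m = 3: λ = 2 × 1.582 × 405 / 3.00 = 427 nm.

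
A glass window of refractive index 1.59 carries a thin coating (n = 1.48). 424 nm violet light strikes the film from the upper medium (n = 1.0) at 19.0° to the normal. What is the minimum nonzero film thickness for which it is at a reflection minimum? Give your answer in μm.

0.0734 μm

At the upper boundary (n = 1.0 to n = 1.48) the reflected ray undergoes a half-wave phase shift.
At the lower boundary (n = 1.48 to n = 1.59) the reflected ray undergoes a half-wave phase shift.
Net: no relative phase inversion (both shifts match).
For weak reflection here: 2 n t cos θ_r = (m + ½) λ.
Snell's law: 1.0 sin 19.0° = 1.48 sin θ_r → sin θ_r = 0.220, cos θ_r = 0.976.
Minimum at m = 0: t = λ / (4 n cos θ_r) = 424 / (4 × 1.48 × 0.976) = 73.4 nm.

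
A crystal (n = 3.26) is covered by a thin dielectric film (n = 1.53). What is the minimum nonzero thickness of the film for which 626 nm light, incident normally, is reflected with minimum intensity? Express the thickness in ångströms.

1023 Å

At the upper boundary (n = 1.0 to n = 1.53) the reflected ray undergoes a half-wave phase shift.
At the lower boundary (n = 1.53 to n = 3.26) the reflected ray undergoes a half-wave phase shift.
Net: no relative phase inversion (both shifts match).
For weak reflection here: 2 n t = (m + ½) λ.
Minimum at m = 0: t = λ / (4 n) = 626 / (4 × 1.53) = 102 nm.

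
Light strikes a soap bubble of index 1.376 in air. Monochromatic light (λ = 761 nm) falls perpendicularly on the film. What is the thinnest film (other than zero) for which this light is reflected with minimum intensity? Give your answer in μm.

0.277 μm

At the upper boundary (n = 1.0 to n = 1.376) the reflected ray undergoes a half-wave phase shift.
Bottom surface (1.376 → 1.0): reflection off a lower-index medium gives no phase shift.
Exactly one π shift → a net half-wave offset.
With one net inversion, destructive interference in reflection requires 2 n t = m λ.
Minimum nonzero at m = 1: t = λ / (2 n) = 761 / (2 × 1.376) = 277 nm.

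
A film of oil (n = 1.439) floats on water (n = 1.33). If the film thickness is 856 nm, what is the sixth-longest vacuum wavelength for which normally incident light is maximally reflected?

At the upper boundary (n = 1.0 to n = 1.439) the reflected ray undergoes a half-wave phase shift.
Bottom surface (1.439 → 1.33): reflection off a lower-index medium gives no phase shift.
The two reflections differ by half a wavelength.
With one net inversion, constructive interference in reflection requires 2 n t = (m + ½) λ.
λ = 2 n t / (m + ½). The sixth-longest wavelength is m = 5: λ = 2 × 1.439 × 856 / 5.50 = 448 nm.

448 nm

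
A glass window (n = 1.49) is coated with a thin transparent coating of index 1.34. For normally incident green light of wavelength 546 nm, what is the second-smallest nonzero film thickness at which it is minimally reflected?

Ray reflecting at the top interface goes from n = 1.0 toward n = 1.34: a half-wave phase shift.
Ray reflecting at the bottom interface goes from n = 1.34 toward n = 1.49: a half-wave phase shift.
Zero or two π shifts → no net half-wave offset.
So the condition for destructive reflection is 2 n t = (m + ½) λ.
The second-smallest nonzero thickness corresponds to m = 1: t = (m + ½) λ / (2 n) = 1.50 × 546 / (2 × 1.34) = 306 nm.

306 nm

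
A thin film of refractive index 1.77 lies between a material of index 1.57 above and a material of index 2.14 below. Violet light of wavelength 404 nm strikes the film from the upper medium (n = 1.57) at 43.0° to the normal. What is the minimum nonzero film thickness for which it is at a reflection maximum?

143 nm

At the upper boundary (n = 1.57 to n = 1.77) the reflected ray undergoes a half-wave phase shift.
Bottom surface (1.77 → 2.14): reflection off a higher-index medium gives a half-wave phase shift.
Zero or two π shifts → no net half-wave offset.
For bright reflection here: 2 n t cos θ_r = m λ.
Snell's law: 1.57 sin 43.0° = 1.77 sin θ_r → sin θ_r = 0.605, cos θ_r = 0.796.
Minimum nonzero at m = 1: t = λ / (2 n cos θ_r) = 404 / (2 × 1.77 × 0.796) = 143 nm.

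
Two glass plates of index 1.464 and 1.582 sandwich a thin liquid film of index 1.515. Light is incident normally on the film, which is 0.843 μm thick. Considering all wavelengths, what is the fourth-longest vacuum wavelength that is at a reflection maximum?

639 nm

Ray reflecting at the top interface goes from n = 1.464 toward n = 1.515: a half-wave phase shift.
Ray reflecting at the bottom interface goes from n = 1.515 toward n = 1.582: a half-wave phase shift.
Zero or two π shifts → no net half-wave offset.
For strong reflection here: 2 n t = m λ.
λ = 2 n t / m. The fourth-longest wavelength is m = 4: λ = 2 × 1.515 × 843 / 4.00 = 639 nm.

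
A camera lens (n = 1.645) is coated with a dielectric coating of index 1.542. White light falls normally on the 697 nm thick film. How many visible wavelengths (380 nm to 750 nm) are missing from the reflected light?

At the upper boundary (n = 1.0 to n = 1.542) the reflected ray undergoes a half-wave phase shift.
Bottom surface (1.542 → 1.645): reflection off a higher-index medium gives a half-wave phase shift.
The two reflections carry the same phase change, so no net offset.
So the condition for destructive reflection is 2 n t = (m + ½) λ.
λ = 2 n t / (m + ½) = 2150 / (m + ½) nm.
m=2: 860 nm (IR); m=3: 614 nm (visible); m=4: 478 nm (visible); m=5: 391 nm (visible); m=6: 331 nm (UV).

3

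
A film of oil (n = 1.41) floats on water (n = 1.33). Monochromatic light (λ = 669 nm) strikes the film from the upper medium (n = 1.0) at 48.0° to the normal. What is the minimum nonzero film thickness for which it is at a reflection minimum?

279 nm

Top surface (1.0 → 1.41): reflection off a higher-index medium gives a half-wave phase shift.
At the lower boundary (n = 1.41 to n = 1.33) the reflected ray undergoes no phase shift.
Exactly one π shift → a net half-wave offset.
With one net inversion, destructive interference in reflection requires 2 n t cos θ_r = m λ.
Snell's law: 1.0 sin 48.0° = 1.41 sin θ_r → sin θ_r = 0.527, cos θ_r = 0.850.
Minimum nonzero at m = 1: t = λ / (2 n cos θ_r) = 669 / (2 × 1.41 × 0.850) = 279 nm.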